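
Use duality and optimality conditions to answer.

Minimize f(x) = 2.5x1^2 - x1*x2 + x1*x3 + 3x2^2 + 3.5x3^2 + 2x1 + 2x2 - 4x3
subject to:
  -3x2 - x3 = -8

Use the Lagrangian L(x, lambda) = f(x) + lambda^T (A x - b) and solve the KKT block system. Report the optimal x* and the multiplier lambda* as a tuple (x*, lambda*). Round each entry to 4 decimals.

Form the Lagrangian:
  L(x, lambda) = (1/2) x^T Q x + c^T x + lambda^T (A x - b)
Stationarity (grad_x L = 0): Q x + c + A^T lambda = 0.
Primal feasibility: A x = b.

This gives the KKT block system:
  [ Q   A^T ] [ x     ]   [-c ]
  [ A    0  ] [ lambda ] = [ b ]

Solving the linear system:
  x*      = (-0.2249, 2.2188, 1.3435)
  lambda* = (5.1793)
  f(x*)   = 20.0243

x* = (-0.2249, 2.2188, 1.3435), lambda* = (5.1793)


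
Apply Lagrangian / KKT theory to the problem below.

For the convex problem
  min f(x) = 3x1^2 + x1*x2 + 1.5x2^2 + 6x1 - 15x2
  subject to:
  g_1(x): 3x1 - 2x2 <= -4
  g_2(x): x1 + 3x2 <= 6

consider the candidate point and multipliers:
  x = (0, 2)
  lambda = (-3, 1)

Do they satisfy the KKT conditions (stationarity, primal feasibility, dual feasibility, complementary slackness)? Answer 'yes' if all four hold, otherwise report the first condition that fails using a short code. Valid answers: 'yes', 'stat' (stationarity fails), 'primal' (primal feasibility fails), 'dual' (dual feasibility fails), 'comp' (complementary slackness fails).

Gradient of f: grad f(x) = Q x + c = (8, -9)
Constraint values g_i(x) = a_i^T x - b_i:
  g_1((0, 2)) = 0
  g_2((0, 2)) = 0
Stationarity residual: grad f(x) + sum_i lambda_i a_i = (0, 0)
  -> stationarity OK
Primal feasibility (all g_i <= 0): OK
Dual feasibility (all lambda_i >= 0): FAILS
Complementary slackness (lambda_i * g_i(x) = 0 for all i): OK

Verdict: the first failing condition is dual_feasibility -> dual.

dual


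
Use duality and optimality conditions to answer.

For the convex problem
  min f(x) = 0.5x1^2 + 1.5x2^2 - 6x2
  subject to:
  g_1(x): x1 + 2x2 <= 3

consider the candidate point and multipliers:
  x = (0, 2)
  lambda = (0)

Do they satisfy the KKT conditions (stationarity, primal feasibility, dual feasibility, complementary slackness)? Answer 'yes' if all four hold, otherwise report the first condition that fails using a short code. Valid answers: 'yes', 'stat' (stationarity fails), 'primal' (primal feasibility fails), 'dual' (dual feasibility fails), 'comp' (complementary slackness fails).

Gradient of f: grad f(x) = Q x + c = (0, 0)
Constraint values g_i(x) = a_i^T x - b_i:
  g_1((0, 2)) = 1
Stationarity residual: grad f(x) + sum_i lambda_i a_i = (0, 0)
  -> stationarity OK
Primal feasibility (all g_i <= 0): FAILS
Dual feasibility (all lambda_i >= 0): OK
Complementary slackness (lambda_i * g_i(x) = 0 for all i): OK

Verdict: the first failing condition is primal_feasibility -> primal.

primal


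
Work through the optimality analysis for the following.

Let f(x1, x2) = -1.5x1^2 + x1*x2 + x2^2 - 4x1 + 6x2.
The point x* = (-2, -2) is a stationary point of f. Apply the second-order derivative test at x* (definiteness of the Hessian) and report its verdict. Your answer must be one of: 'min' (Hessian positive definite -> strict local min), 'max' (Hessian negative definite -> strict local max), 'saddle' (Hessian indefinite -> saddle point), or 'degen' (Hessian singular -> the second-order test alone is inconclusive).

Compute the Hessian H = grad^2 f:
  H = [[-3, 1], [1, 2]]
Verify stationarity: grad f(x*) = H x* + g = (0, 0).
Eigenvalues of H: -3.1926, 2.1926.
Eigenvalues have mixed signs, so H is indefinite -> x* is a saddle point.

saddle


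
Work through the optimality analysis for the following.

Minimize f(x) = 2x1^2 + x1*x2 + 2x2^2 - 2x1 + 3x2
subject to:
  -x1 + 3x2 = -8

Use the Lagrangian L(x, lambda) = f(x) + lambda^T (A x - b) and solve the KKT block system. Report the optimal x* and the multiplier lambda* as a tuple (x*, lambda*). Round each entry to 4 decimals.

Form the Lagrangian:
  L(x, lambda) = (1/2) x^T Q x + c^T x + lambda^T (A x - b)
Stationarity (grad_x L = 0): Q x + c + A^T lambda = 0.
Primal feasibility: A x = b.

This gives the KKT block system:
  [ Q   A^T ] [ x     ]   [-c ]
  [ A    0  ] [ lambda ] = [ b ]

Solving the linear system:
  x*      = (1.413, -2.1957)
  lambda* = (1.4565)
  f(x*)   = 1.1196

x* = (1.413, -2.1957), lambda* = (1.4565)


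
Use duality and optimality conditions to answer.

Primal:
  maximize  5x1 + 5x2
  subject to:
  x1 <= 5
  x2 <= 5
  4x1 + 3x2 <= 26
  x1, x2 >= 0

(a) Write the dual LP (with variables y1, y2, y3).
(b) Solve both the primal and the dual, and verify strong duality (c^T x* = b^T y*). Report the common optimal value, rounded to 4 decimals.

The standard primal-dual pair for 'max c^T x s.t. A x <= b, x >= 0' is:
  Dual:  min b^T y  s.t.  A^T y >= c,  y >= 0.

So the dual LP is:
  minimize  5y1 + 5y2 + 26y3
  subject to:
    y1 + 4y3 >= 5
    y2 + 3y3 >= 5
    y1, y2, y3 >= 0

Solving the primal: x* = (2.75, 5).
  primal value c^T x* = 38.75.
Solving the dual: y* = (0, 1.25, 1.25).
  dual value b^T y* = 38.75.
Strong duality: c^T x* = b^T y*. Confirmed.

38.75


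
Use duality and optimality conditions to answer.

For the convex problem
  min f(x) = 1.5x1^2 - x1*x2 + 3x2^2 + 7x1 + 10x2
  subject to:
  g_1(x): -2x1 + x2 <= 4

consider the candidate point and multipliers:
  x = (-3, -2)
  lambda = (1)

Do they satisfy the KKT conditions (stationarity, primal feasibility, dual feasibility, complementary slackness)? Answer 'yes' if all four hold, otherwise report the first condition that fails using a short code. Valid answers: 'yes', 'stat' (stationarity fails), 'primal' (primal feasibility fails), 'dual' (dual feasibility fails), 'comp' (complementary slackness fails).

Gradient of f: grad f(x) = Q x + c = (0, 1)
Constraint values g_i(x) = a_i^T x - b_i:
  g_1((-3, -2)) = 0
Stationarity residual: grad f(x) + sum_i lambda_i a_i = (-2, 2)
  -> stationarity FAILS
Primal feasibility (all g_i <= 0): OK
Dual feasibility (all lambda_i >= 0): OK
Complementary slackness (lambda_i * g_i(x) = 0 for all i): OK

Verdict: the first failing condition is stationarity -> stat.

stat


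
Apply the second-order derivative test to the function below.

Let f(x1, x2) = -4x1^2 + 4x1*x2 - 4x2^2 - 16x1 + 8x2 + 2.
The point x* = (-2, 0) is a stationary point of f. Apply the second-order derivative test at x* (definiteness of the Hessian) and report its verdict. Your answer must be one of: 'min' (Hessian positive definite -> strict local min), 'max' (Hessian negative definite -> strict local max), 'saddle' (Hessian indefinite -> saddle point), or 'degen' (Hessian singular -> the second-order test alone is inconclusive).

Compute the Hessian H = grad^2 f:
  H = [[-8, 4], [4, -8]]
Verify stationarity: grad f(x*) = H x* + g = (0, 0).
Eigenvalues of H: -12, -4.
Both eigenvalues < 0, so H is negative definite -> x* is a strict local max.

max


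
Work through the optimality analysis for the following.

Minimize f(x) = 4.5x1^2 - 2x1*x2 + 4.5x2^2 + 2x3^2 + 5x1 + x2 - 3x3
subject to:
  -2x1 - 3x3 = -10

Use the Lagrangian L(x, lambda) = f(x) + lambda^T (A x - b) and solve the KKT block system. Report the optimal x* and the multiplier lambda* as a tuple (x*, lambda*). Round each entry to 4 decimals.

Form the Lagrangian:
  L(x, lambda) = (1/2) x^T Q x + c^T x + lambda^T (A x - b)
Stationarity (grad_x L = 0): Q x + c + A^T lambda = 0.
Primal feasibility: A x = b.

This gives the KKT block system:
  [ Q   A^T ] [ x     ]   [-c ]
  [ A    0  ] [ lambda ] = [ b ]

Solving the linear system:
  x*      = (0.1613, -0.0753, 3.2258)
  lambda* = (3.3011)
  f(x*)   = 12.0323

x* = (0.1613, -0.0753, 3.2258), lambda* = (3.3011)


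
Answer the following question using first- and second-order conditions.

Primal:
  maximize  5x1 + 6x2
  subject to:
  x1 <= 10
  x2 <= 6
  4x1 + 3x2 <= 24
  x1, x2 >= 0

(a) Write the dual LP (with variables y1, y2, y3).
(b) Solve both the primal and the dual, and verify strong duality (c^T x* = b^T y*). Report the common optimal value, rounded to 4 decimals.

The standard primal-dual pair for 'max c^T x s.t. A x <= b, x >= 0' is:
  Dual:  min b^T y  s.t.  A^T y >= c,  y >= 0.

So the dual LP is:
  minimize  10y1 + 6y2 + 24y3
  subject to:
    y1 + 4y3 >= 5
    y2 + 3y3 >= 6
    y1, y2, y3 >= 0

Solving the primal: x* = (1.5, 6).
  primal value c^T x* = 43.5.
Solving the dual: y* = (0, 2.25, 1.25).
  dual value b^T y* = 43.5.
Strong duality: c^T x* = b^T y*. Confirmed.

43.5


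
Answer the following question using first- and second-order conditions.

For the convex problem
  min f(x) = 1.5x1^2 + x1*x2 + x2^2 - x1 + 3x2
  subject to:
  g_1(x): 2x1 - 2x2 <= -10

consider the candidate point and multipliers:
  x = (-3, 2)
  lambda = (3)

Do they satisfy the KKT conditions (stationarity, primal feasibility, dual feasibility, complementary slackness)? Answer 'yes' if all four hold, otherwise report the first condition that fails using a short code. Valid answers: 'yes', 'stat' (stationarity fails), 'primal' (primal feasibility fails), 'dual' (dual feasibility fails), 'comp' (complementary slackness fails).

Gradient of f: grad f(x) = Q x + c = (-8, 4)
Constraint values g_i(x) = a_i^T x - b_i:
  g_1((-3, 2)) = 0
Stationarity residual: grad f(x) + sum_i lambda_i a_i = (-2, -2)
  -> stationarity FAILS
Primal feasibility (all g_i <= 0): OK
Dual feasibility (all lambda_i >= 0): OK
Complementary slackness (lambda_i * g_i(x) = 0 for all i): OK

Verdict: the first failing condition is stationarity -> stat.

stat


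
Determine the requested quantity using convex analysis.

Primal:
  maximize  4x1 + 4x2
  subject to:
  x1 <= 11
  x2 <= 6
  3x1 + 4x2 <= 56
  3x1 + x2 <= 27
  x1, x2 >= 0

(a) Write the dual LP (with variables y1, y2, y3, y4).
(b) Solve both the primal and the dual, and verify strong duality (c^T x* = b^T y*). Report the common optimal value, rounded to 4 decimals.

The standard primal-dual pair for 'max c^T x s.t. A x <= b, x >= 0' is:
  Dual:  min b^T y  s.t.  A^T y >= c,  y >= 0.

So the dual LP is:
  minimize  11y1 + 6y2 + 56y3 + 27y4
  subject to:
    y1 + 3y3 + 3y4 >= 4
    y2 + 4y3 + y4 >= 4
    y1, y2, y3, y4 >= 0

Solving the primal: x* = (7, 6).
  primal value c^T x* = 52.
Solving the dual: y* = (0, 2.6667, 0, 1.3333).
  dual value b^T y* = 52.
Strong duality: c^T x* = b^T y*. Confirmed.

52


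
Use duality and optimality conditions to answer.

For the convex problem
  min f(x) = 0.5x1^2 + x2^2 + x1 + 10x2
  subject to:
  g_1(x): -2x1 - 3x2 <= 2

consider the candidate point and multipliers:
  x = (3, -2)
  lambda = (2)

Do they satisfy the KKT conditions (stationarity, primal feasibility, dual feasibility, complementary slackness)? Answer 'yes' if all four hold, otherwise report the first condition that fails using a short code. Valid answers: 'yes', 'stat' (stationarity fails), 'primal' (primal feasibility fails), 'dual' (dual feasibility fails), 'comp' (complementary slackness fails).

Gradient of f: grad f(x) = Q x + c = (4, 6)
Constraint values g_i(x) = a_i^T x - b_i:
  g_1((3, -2)) = -2
Stationarity residual: grad f(x) + sum_i lambda_i a_i = (0, 0)
  -> stationarity OK
Primal feasibility (all g_i <= 0): OK
Dual feasibility (all lambda_i >= 0): OK
Complementary slackness (lambda_i * g_i(x) = 0 for all i): FAILS

Verdict: the first failing condition is complementary_slackness -> comp.

comp


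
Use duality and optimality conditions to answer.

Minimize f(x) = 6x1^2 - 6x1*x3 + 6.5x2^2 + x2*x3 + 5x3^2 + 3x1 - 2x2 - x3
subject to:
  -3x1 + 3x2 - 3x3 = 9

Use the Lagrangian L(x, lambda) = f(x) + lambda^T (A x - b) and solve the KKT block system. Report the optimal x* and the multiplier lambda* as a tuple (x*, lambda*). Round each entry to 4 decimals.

Form the Lagrangian:
  L(x, lambda) = (1/2) x^T Q x + c^T x + lambda^T (A x - b)
Stationarity (grad_x L = 0): Q x + c + A^T lambda = 0.
Primal feasibility: A x = b.

This gives the KKT block system:
  [ Q   A^T ] [ x     ]   [-c ]
  [ A    0  ] [ lambda ] = [ b ]

Solving the linear system:
  x*      = (-1.2264, 0.6061, -1.1676)
  lambda* = (-1.5704)
  f(x*)   = 5.205

x* = (-1.2264, 0.6061, -1.1676), lambda* = (-1.5704)


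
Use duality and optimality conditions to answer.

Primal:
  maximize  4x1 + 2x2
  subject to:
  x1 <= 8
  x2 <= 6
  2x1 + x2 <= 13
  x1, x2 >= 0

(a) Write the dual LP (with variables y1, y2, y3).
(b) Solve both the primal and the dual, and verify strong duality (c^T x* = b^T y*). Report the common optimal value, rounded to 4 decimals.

The standard primal-dual pair for 'max c^T x s.t. A x <= b, x >= 0' is:
  Dual:  min b^T y  s.t.  A^T y >= c,  y >= 0.

So the dual LP is:
  minimize  8y1 + 6y2 + 13y3
  subject to:
    y1 + 2y3 >= 4
    y2 + y3 >= 2
    y1, y2, y3 >= 0

Solving the primal: x* = (6.5, 0).
  primal value c^T x* = 26.
Solving the dual: y* = (0, 0, 2).
  dual value b^T y* = 26.
Strong duality: c^T x* = b^T y*. Confirmed.

26


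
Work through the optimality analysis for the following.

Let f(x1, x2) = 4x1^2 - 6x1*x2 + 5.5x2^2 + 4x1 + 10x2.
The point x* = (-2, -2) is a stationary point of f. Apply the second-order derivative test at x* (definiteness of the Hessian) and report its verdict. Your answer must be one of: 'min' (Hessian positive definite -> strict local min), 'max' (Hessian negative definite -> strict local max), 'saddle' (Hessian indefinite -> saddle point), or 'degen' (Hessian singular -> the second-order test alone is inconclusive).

Compute the Hessian H = grad^2 f:
  H = [[8, -6], [-6, 11]]
Verify stationarity: grad f(x*) = H x* + g = (0, 0).
Eigenvalues of H: 3.3153, 15.6847.
Both eigenvalues > 0, so H is positive definite -> x* is a strict local min.

min


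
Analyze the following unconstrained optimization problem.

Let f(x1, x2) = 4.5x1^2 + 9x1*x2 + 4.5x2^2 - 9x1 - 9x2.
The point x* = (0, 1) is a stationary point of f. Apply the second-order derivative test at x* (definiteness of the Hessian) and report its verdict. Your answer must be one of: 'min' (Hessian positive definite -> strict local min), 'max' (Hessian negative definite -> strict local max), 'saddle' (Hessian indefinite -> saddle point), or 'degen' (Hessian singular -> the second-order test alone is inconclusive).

Compute the Hessian H = grad^2 f:
  H = [[9, 9], [9, 9]]
Verify stationarity: grad f(x*) = H x* + g = (0, 0).
Eigenvalues of H: 0, 18.
H has a zero eigenvalue (singular; positive semidefinite but not definite), so H is neither positive definite, negative definite, nor indefinite. The second-order test alone is inconclusive -> degen.
(Indeed, f is constant along the null direction of H through x*, so x* is not a strict local extremum.)

degen


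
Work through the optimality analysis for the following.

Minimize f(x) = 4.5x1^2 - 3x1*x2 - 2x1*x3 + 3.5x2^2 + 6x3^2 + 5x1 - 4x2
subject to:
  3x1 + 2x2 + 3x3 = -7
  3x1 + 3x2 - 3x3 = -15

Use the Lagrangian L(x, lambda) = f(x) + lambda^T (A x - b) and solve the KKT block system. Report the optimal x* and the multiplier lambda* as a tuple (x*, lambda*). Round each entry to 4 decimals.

Form the Lagrangian:
  L(x, lambda) = (1/2) x^T Q x + c^T x + lambda^T (A x - b)
Stationarity (grad_x L = 0): Q x + c + A^T lambda = 0.
Primal feasibility: A x = b.

This gives the KKT block system:
  [ Q   A^T ] [ x     ]   [-c ]
  [ A    0  ] [ lambda ] = [ b ]

Solving the linear system:
  x*      = (-2.0798, -1.9042, 1.016)
  lambda* = (-1.0522, 4.3982)
  f(x*)   = 27.9122

x* = (-2.0798, -1.9042, 1.016), lambda* = (-1.0522, 4.3982)


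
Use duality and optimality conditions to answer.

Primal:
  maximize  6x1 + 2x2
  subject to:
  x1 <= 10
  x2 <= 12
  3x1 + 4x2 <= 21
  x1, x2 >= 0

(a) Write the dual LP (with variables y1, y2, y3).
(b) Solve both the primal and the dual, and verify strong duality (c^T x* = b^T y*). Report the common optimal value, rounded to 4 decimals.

The standard primal-dual pair for 'max c^T x s.t. A x <= b, x >= 0' is:
  Dual:  min b^T y  s.t.  A^T y >= c,  y >= 0.

So the dual LP is:
  minimize  10y1 + 12y2 + 21y3
  subject to:
    y1 + 3y3 >= 6
    y2 + 4y3 >= 2
    y1, y2, y3 >= 0

Solving the primal: x* = (7, 0).
  primal value c^T x* = 42.
Solving the dual: y* = (0, 0, 2).
  dual value b^T y* = 42.
Strong duality: c^T x* = b^T y*. Confirmed.

42


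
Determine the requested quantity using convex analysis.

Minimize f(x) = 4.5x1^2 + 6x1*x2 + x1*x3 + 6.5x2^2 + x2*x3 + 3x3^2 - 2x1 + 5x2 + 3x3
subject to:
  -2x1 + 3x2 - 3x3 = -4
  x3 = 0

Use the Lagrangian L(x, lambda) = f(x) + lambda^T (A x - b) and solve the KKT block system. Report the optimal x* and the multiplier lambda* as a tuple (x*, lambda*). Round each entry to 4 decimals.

Form the Lagrangian:
  L(x, lambda) = (1/2) x^T Q x + c^T x + lambda^T (A x - b)
Stationarity (grad_x L = 0): Q x + c + A^T lambda = 0.
Primal feasibility: A x = b.

This gives the KKT block system:
  [ Q   A^T ] [ x     ]   [-c ]
  [ A    0  ] [ lambda ] = [ b ]

Solving the linear system:
  x*      = (0.8, -0.8, 0)
  lambda* = (0.2, -2.4)
  f(x*)   = -2.4

x* = (0.8, -0.8, 0), lambda* = (0.2, -2.4)


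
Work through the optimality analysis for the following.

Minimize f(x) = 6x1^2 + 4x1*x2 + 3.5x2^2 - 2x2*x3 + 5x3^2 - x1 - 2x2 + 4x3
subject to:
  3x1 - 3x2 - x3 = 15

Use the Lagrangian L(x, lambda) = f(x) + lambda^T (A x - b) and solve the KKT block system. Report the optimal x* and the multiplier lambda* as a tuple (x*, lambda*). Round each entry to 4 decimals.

Form the Lagrangian:
  L(x, lambda) = (1/2) x^T Q x + c^T x + lambda^T (A x - b)
Stationarity (grad_x L = 0): Q x + c + A^T lambda = 0.
Primal feasibility: A x = b.

This gives the KKT block system:
  [ Q   A^T ] [ x     ]   [-c ]
  [ A    0  ] [ lambda ] = [ b ]

Solving the linear system:
  x*      = (1.876, -2.6918, -1.2965)
  lambda* = (-3.5818)
  f(x*)   = 26.0239

x* = (1.876, -2.6918, -1.2965), lambda* = (-3.5818)


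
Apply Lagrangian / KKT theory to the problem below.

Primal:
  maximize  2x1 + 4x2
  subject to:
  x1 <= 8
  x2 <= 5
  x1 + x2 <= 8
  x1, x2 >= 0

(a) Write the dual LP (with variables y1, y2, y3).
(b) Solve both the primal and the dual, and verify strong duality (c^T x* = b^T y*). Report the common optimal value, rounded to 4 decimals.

The standard primal-dual pair for 'max c^T x s.t. A x <= b, x >= 0' is:
  Dual:  min b^T y  s.t.  A^T y >= c,  y >= 0.

So the dual LP is:
  minimize  8y1 + 5y2 + 8y3
  subject to:
    y1 + y3 >= 2
    y2 + y3 >= 4
    y1, y2, y3 >= 0

Solving the primal: x* = (3, 5).
  primal value c^T x* = 26.
Solving the dual: y* = (0, 2, 2).
  dual value b^T y* = 26.
Strong duality: c^T x* = b^T y*. Confirmed.

26


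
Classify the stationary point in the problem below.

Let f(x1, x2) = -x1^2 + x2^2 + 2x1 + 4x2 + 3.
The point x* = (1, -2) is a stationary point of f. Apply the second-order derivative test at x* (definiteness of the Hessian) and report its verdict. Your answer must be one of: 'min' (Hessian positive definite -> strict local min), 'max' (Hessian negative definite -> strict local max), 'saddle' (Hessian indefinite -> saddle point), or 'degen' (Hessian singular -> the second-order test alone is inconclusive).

Compute the Hessian H = grad^2 f:
  H = [[-2, 0], [0, 2]]
Verify stationarity: grad f(x*) = H x* + g = (0, 0).
Eigenvalues of H: -2, 2.
Eigenvalues have mixed signs, so H is indefinite -> x* is a saddle point.

saddle


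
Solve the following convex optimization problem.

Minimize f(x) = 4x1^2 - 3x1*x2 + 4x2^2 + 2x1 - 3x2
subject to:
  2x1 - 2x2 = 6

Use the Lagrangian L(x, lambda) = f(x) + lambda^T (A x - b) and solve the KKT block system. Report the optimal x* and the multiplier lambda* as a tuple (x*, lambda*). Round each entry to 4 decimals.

Form the Lagrangian:
  L(x, lambda) = (1/2) x^T Q x + c^T x + lambda^T (A x - b)
Stationarity (grad_x L = 0): Q x + c + A^T lambda = 0.
Primal feasibility: A x = b.

This gives the KKT block system:
  [ Q   A^T ] [ x     ]   [-c ]
  [ A    0  ] [ lambda ] = [ b ]

Solving the linear system:
  x*      = (1.6, -1.4)
  lambda* = (-9.5)
  f(x*)   = 32.2

x* = (1.6, -1.4), lambda* = (-9.5)


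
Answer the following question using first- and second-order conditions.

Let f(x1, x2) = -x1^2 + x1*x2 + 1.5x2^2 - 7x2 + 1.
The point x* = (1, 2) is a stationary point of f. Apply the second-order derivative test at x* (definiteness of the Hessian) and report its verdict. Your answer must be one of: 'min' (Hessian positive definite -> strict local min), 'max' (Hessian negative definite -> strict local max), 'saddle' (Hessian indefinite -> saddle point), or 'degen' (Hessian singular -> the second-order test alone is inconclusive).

Compute the Hessian H = grad^2 f:
  H = [[-2, 1], [1, 3]]
Verify stationarity: grad f(x*) = H x* + g = (0, 0).
Eigenvalues of H: -2.1926, 3.1926.
Eigenvalues have mixed signs, so H is indefinite -> x* is a saddle point.

saddle


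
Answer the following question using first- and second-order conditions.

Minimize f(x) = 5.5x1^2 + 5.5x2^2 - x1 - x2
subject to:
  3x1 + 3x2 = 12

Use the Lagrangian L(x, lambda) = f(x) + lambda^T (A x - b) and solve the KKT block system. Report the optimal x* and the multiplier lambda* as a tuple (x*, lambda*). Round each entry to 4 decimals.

Form the Lagrangian:
  L(x, lambda) = (1/2) x^T Q x + c^T x + lambda^T (A x - b)
Stationarity (grad_x L = 0): Q x + c + A^T lambda = 0.
Primal feasibility: A x = b.

This gives the KKT block system:
  [ Q   A^T ] [ x     ]   [-c ]
  [ A    0  ] [ lambda ] = [ b ]

Solving the linear system:
  x*      = (2, 2)
  lambda* = (-7)
  f(x*)   = 40

x* = (2, 2), lambda* = (-7)


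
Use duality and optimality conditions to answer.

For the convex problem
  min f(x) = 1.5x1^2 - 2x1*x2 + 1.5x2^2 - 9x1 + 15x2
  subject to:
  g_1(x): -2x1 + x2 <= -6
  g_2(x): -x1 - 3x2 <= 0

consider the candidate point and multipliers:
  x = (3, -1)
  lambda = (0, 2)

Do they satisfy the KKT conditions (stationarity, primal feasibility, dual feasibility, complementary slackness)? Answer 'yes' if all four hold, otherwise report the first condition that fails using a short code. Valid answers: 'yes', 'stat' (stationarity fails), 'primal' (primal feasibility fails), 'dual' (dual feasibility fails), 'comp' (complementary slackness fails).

Gradient of f: grad f(x) = Q x + c = (2, 6)
Constraint values g_i(x) = a_i^T x - b_i:
  g_1((3, -1)) = -1
  g_2((3, -1)) = 0
Stationarity residual: grad f(x) + sum_i lambda_i a_i = (0, 0)
  -> stationarity OK
Primal feasibility (all g_i <= 0): OK
Dual feasibility (all lambda_i >= 0): OK
Complementary slackness (lambda_i * g_i(x) = 0 for all i): OK

Verdict: yes, KKT holds.

yes


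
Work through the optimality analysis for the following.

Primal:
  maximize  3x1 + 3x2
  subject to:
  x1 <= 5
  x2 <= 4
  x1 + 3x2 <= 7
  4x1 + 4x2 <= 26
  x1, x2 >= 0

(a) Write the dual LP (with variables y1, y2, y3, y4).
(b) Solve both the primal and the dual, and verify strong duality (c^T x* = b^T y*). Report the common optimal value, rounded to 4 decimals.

The standard primal-dual pair for 'max c^T x s.t. A x <= b, x >= 0' is:
  Dual:  min b^T y  s.t.  A^T y >= c,  y >= 0.

So the dual LP is:
  minimize  5y1 + 4y2 + 7y3 + 26y4
  subject to:
    y1 + y3 + 4y4 >= 3
    y2 + 3y3 + 4y4 >= 3
    y1, y2, y3, y4 >= 0

Solving the primal: x* = (5, 0.6667).
  primal value c^T x* = 17.
Solving the dual: y* = (2, 0, 1, 0).
  dual value b^T y* = 17.
Strong duality: c^T x* = b^T y*. Confirmed.

17


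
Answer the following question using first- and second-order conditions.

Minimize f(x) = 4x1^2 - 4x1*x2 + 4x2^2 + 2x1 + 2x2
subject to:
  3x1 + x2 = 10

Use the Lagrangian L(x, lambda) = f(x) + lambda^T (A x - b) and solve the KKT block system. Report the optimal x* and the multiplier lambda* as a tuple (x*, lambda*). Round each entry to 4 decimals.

Form the Lagrangian:
  L(x, lambda) = (1/2) x^T Q x + c^T x + lambda^T (A x - b)
Stationarity (grad_x L = 0): Q x + c + A^T lambda = 0.
Primal feasibility: A x = b.

This gives the KKT block system:
  [ Q   A^T ] [ x     ]   [-c ]
  [ A    0  ] [ lambda ] = [ b ]

Solving the linear system:
  x*      = (2.7308, 1.8077)
  lambda* = (-5.5385)
  f(x*)   = 32.2308

x* = (2.7308, 1.8077), lambda* = (-5.5385)


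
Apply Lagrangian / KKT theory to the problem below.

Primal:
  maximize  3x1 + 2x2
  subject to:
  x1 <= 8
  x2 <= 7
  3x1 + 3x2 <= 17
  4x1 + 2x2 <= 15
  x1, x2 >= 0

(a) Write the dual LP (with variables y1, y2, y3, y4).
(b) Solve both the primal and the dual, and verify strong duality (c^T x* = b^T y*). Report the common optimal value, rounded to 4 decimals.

The standard primal-dual pair for 'max c^T x s.t. A x <= b, x >= 0' is:
  Dual:  min b^T y  s.t.  A^T y >= c,  y >= 0.

So the dual LP is:
  minimize  8y1 + 7y2 + 17y3 + 15y4
  subject to:
    y1 + 3y3 + 4y4 >= 3
    y2 + 3y3 + 2y4 >= 2
    y1, y2, y3, y4 >= 0

Solving the primal: x* = (1.8333, 3.8333).
  primal value c^T x* = 13.1667.
Solving the dual: y* = (0, 0, 0.3333, 0.5).
  dual value b^T y* = 13.1667.
Strong duality: c^T x* = b^T y*. Confirmed.

13.1667


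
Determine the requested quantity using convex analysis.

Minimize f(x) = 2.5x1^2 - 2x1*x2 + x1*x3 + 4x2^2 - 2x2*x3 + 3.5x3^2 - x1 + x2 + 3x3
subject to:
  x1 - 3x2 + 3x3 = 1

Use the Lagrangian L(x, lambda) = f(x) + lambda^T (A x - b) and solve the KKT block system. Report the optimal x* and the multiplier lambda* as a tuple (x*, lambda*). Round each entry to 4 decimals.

Form the Lagrangian:
  L(x, lambda) = (1/2) x^T Q x + c^T x + lambda^T (A x - b)
Stationarity (grad_x L = 0): Q x + c + A^T lambda = 0.
Primal feasibility: A x = b.

This gives the KKT block system:
  [ Q   A^T ] [ x     ]   [-c ]
  [ A    0  ] [ lambda ] = [ b ]

Solving the linear system:
  x*      = (0.2398, -0.457, -0.2036)
  lambda* = (-0.9095)
  f(x*)   = -0.1991

x* = (0.2398, -0.457, -0.2036), lambda* = (-0.9095)


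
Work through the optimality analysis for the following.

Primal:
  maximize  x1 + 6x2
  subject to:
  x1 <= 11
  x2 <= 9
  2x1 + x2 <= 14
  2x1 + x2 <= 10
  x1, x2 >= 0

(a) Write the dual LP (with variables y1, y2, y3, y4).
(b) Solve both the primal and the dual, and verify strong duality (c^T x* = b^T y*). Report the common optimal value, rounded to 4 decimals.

The standard primal-dual pair for 'max c^T x s.t. A x <= b, x >= 0' is:
  Dual:  min b^T y  s.t.  A^T y >= c,  y >= 0.

So the dual LP is:
  minimize  11y1 + 9y2 + 14y3 + 10y4
  subject to:
    y1 + 2y3 + 2y4 >= 1
    y2 + y3 + y4 >= 6
    y1, y2, y3, y4 >= 0

Solving the primal: x* = (0.5, 9).
  primal value c^T x* = 54.5.
Solving the dual: y* = (0, 5.5, 0, 0.5).
  dual value b^T y* = 54.5.
Strong duality: c^T x* = b^T y*. Confirmed.

54.5


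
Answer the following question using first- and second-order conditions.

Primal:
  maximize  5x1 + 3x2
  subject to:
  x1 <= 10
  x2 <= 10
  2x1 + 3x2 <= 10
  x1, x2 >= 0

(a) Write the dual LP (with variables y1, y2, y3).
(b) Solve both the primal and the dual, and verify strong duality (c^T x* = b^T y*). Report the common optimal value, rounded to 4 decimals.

The standard primal-dual pair for 'max c^T x s.t. A x <= b, x >= 0' is:
  Dual:  min b^T y  s.t.  A^T y >= c,  y >= 0.

So the dual LP is:
  minimize  10y1 + 10y2 + 10y3
  subject to:
    y1 + 2y3 >= 5
    y2 + 3y3 >= 3
    y1, y2, y3 >= 0

Solving the primal: x* = (5, 0).
  primal value c^T x* = 25.
Solving the dual: y* = (0, 0, 2.5).
  dual value b^T y* = 25.
Strong duality: c^T x* = b^T y*. Confirmed.

25


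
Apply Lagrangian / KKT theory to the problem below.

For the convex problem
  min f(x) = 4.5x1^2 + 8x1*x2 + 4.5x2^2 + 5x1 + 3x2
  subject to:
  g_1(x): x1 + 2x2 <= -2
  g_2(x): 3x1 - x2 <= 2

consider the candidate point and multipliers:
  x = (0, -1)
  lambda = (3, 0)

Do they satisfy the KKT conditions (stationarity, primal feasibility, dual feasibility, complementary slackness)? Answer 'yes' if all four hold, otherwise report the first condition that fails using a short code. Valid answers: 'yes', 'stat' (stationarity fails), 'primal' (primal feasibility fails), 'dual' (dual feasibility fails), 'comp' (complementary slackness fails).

Gradient of f: grad f(x) = Q x + c = (-3, -6)
Constraint values g_i(x) = a_i^T x - b_i:
  g_1((0, -1)) = 0
  g_2((0, -1)) = -1
Stationarity residual: grad f(x) + sum_i lambda_i a_i = (0, 0)
  -> stationarity OK
Primal feasibility (all g_i <= 0): OK
Dual feasibility (all lambda_i >= 0): OK
Complementary slackness (lambda_i * g_i(x) = 0 for all i): OK

Verdict: yes, KKT holds.

yes


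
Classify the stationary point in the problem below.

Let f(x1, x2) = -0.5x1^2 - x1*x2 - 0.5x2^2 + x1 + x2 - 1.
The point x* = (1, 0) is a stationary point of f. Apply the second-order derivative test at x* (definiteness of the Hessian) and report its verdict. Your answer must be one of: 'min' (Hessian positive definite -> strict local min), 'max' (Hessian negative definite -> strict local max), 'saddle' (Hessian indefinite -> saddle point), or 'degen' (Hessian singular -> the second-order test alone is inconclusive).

Compute the Hessian H = grad^2 f:
  H = [[-1, -1], [-1, -1]]
Verify stationarity: grad f(x*) = H x* + g = (0, 0).
Eigenvalues of H: -2, 0.
H has a zero eigenvalue (singular; negative semidefinite but not definite), so H is neither positive definite, negative definite, nor indefinite. The second-order test alone is inconclusive -> degen.
(Indeed, f is constant along the null direction of H through x*, so x* is not a strict local extremum.)

degen


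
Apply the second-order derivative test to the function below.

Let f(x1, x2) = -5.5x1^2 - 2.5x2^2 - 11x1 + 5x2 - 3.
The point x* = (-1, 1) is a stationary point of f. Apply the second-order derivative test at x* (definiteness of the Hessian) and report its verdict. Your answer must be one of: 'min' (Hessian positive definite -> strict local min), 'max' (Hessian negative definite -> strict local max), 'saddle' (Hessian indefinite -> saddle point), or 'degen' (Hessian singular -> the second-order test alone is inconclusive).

Compute the Hessian H = grad^2 f:
  H = [[-11, 0], [0, -5]]
Verify stationarity: grad f(x*) = H x* + g = (0, 0).
Eigenvalues of H: -11, -5.
Both eigenvalues < 0, so H is negative definite -> x* is a strict local max.

max


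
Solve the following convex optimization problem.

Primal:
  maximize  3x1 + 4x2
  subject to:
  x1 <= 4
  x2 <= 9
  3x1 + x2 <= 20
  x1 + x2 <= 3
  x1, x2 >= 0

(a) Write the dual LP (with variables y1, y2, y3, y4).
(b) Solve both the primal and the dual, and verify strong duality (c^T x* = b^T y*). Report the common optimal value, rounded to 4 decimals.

The standard primal-dual pair for 'max c^T x s.t. A x <= b, x >= 0' is:
  Dual:  min b^T y  s.t.  A^T y >= c,  y >= 0.

So the dual LP is:
  minimize  4y1 + 9y2 + 20y3 + 3y4
  subject to:
    y1 + 3y3 + y4 >= 3
    y2 + y3 + y4 >= 4
    y1, y2, y3, y4 >= 0

Solving the primal: x* = (0, 3).
  primal value c^T x* = 12.
Solving the dual: y* = (0, 0, 0, 4).
  dual value b^T y* = 12.
Strong duality: c^T x* = b^T y*. Confirmed.

12


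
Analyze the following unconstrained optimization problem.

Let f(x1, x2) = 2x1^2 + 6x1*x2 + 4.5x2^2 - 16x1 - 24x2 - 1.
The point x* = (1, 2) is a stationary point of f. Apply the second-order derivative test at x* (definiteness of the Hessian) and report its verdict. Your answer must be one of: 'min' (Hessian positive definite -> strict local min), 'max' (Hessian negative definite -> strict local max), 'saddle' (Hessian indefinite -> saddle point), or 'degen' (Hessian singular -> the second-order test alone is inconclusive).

Compute the Hessian H = grad^2 f:
  H = [[4, 6], [6, 9]]
Verify stationarity: grad f(x*) = H x* + g = (0, 0).
Eigenvalues of H: 0, 13.
H has a zero eigenvalue (singular; positive semidefinite but not definite), so H is neither positive definite, negative definite, nor indefinite. The second-order test alone is inconclusive -> degen.
(Indeed, f is constant along the null direction of H through x*, so x* is not a strict local extremum.)

degen


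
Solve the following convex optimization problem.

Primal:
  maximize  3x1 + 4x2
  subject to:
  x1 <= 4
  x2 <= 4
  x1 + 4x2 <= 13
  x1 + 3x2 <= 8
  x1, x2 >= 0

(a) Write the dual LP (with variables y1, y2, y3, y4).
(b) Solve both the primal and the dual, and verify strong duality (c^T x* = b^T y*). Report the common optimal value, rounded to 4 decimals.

The standard primal-dual pair for 'max c^T x s.t. A x <= b, x >= 0' is:
  Dual:  min b^T y  s.t.  A^T y >= c,  y >= 0.

So the dual LP is:
  minimize  4y1 + 4y2 + 13y3 + 8y4
  subject to:
    y1 + y3 + y4 >= 3
    y2 + 4y3 + 3y4 >= 4
    y1, y2, y3, y4 >= 0

Solving the primal: x* = (4, 1.3333).
  primal value c^T x* = 17.3333.
Solving the dual: y* = (1.6667, 0, 0, 1.3333).
  dual value b^T y* = 17.3333.
Strong duality: c^T x* = b^T y*. Confirmed.

17.3333


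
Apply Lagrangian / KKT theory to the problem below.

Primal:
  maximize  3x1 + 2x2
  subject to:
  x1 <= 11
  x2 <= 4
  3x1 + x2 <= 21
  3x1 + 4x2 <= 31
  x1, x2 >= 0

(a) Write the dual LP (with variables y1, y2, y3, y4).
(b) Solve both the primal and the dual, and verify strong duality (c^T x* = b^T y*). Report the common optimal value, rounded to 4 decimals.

The standard primal-dual pair for 'max c^T x s.t. A x <= b, x >= 0' is:
  Dual:  min b^T y  s.t.  A^T y >= c,  y >= 0.

So the dual LP is:
  minimize  11y1 + 4y2 + 21y3 + 31y4
  subject to:
    y1 + 3y3 + 3y4 >= 3
    y2 + y3 + 4y4 >= 2
    y1, y2, y3, y4 >= 0

Solving the primal: x* = (5.8889, 3.3333).
  primal value c^T x* = 24.3333.
Solving the dual: y* = (0, 0, 0.6667, 0.3333).
  dual value b^T y* = 24.3333.
Strong duality: c^T x* = b^T y*. Confirmed.

24.3333


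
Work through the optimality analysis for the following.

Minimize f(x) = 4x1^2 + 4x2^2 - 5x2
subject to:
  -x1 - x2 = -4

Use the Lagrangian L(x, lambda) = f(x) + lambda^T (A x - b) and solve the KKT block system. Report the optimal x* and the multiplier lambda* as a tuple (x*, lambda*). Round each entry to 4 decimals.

Form the Lagrangian:
  L(x, lambda) = (1/2) x^T Q x + c^T x + lambda^T (A x - b)
Stationarity (grad_x L = 0): Q x + c + A^T lambda = 0.
Primal feasibility: A x = b.

This gives the KKT block system:
  [ Q   A^T ] [ x     ]   [-c ]
  [ A    0  ] [ lambda ] = [ b ]

Solving the linear system:
  x*      = (1.6875, 2.3125)
  lambda* = (13.5)
  f(x*)   = 21.2188

x* = (1.6875, 2.3125), lambda* = (13.5)


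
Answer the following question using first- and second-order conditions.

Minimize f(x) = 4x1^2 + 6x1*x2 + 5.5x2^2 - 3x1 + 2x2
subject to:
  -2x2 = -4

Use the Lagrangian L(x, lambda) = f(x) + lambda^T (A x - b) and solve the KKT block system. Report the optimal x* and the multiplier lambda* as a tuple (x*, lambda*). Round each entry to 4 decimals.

Form the Lagrangian:
  L(x, lambda) = (1/2) x^T Q x + c^T x + lambda^T (A x - b)
Stationarity (grad_x L = 0): Q x + c + A^T lambda = 0.
Primal feasibility: A x = b.

This gives the KKT block system:
  [ Q   A^T ] [ x     ]   [-c ]
  [ A    0  ] [ lambda ] = [ b ]

Solving the linear system:
  x*      = (-1.125, 2)
  lambda* = (8.625)
  f(x*)   = 20.9375

x* = (-1.125, 2), lambda* = (8.625)


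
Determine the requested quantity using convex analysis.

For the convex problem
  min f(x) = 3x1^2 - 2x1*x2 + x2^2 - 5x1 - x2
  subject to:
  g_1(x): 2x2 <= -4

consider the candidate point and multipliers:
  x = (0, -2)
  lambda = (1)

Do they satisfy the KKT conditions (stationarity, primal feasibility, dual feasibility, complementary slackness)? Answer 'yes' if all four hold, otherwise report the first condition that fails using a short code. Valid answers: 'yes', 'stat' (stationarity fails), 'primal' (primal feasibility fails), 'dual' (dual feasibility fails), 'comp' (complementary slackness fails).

Gradient of f: grad f(x) = Q x + c = (-1, -5)
Constraint values g_i(x) = a_i^T x - b_i:
  g_1((0, -2)) = 0
Stationarity residual: grad f(x) + sum_i lambda_i a_i = (-1, -3)
  -> stationarity FAILS
Primal feasibility (all g_i <= 0): OK
Dual feasibility (all lambda_i >= 0): OK
Complementary slackness (lambda_i * g_i(x) = 0 for all i): OK

Verdict: the first failing condition is stationarity -> stat.

stat


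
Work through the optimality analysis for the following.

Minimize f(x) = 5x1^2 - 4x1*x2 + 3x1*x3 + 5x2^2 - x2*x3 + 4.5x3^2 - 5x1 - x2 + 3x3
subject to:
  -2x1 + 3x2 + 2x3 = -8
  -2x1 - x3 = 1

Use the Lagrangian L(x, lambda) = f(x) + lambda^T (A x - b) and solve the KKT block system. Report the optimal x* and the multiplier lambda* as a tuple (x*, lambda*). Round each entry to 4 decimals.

Form the Lagrangian:
  L(x, lambda) = (1/2) x^T Q x + c^T x + lambda^T (A x - b)
Stationarity (grad_x L = 0): Q x + c + A^T lambda = 0.
Primal feasibility: A x = b.

This gives the KKT block system:
  [ Q   A^T ] [ x     ]   [-c ]
  [ A    0  ] [ lambda ] = [ b ]

Solving the linear system:
  x*      = (0.4848, -1.0303, -1.9697)
  lambda* = (3.7576, -4.7273)
  f(x*)   = 13.7424

x* = (0.4848, -1.0303, -1.9697), lambda* = (3.7576, -4.7273)


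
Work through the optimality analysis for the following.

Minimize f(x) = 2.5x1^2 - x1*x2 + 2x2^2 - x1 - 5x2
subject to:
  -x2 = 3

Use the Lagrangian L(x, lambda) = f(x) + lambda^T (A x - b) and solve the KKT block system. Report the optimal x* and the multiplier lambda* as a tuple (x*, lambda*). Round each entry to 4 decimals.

Form the Lagrangian:
  L(x, lambda) = (1/2) x^T Q x + c^T x + lambda^T (A x - b)
Stationarity (grad_x L = 0): Q x + c + A^T lambda = 0.
Primal feasibility: A x = b.

This gives the KKT block system:
  [ Q   A^T ] [ x     ]   [-c ]
  [ A    0  ] [ lambda ] = [ b ]

Solving the linear system:
  x*      = (-0.4, -3)
  lambda* = (-16.6)
  f(x*)   = 32.6

x* = (-0.4, -3), lambda* = (-16.6)


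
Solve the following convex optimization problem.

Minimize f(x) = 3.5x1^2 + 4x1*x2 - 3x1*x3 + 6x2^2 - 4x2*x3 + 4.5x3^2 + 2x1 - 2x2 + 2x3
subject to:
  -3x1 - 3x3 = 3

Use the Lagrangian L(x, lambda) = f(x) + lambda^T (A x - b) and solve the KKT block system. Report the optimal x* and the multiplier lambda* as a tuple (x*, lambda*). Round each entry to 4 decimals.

Form the Lagrangian:
  L(x, lambda) = (1/2) x^T Q x + c^T x + lambda^T (A x - b)
Stationarity (grad_x L = 0): Q x + c + A^T lambda = 0.
Primal feasibility: A x = b.

This gives the KKT block system:
  [ Q   A^T ] [ x     ]   [-c ]
  [ A    0  ] [ lambda ] = [ b ]

Solving the linear system:
  x*      = (-0.64, 0.26, -0.36)
  lambda* = (-0.12)
  f(x*)   = -1.08

x* = (-0.64, 0.26, -0.36), lambda* = (-0.12)


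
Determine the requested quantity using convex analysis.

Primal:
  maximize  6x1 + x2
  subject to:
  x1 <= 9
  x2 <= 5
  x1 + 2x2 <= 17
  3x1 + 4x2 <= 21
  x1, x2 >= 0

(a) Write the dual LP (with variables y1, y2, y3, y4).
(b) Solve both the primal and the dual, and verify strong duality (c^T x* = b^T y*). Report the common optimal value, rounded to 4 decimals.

The standard primal-dual pair for 'max c^T x s.t. A x <= b, x >= 0' is:
  Dual:  min b^T y  s.t.  A^T y >= c,  y >= 0.

So the dual LP is:
  minimize  9y1 + 5y2 + 17y3 + 21y4
  subject to:
    y1 + y3 + 3y4 >= 6
    y2 + 2y3 + 4y4 >= 1
    y1, y2, y3, y4 >= 0

Solving the primal: x* = (7, 0).
  primal value c^T x* = 42.
Solving the dual: y* = (0, 0, 0, 2).
  dual value b^T y* = 42.
Strong duality: c^T x* = b^T y*. Confirmed.

42


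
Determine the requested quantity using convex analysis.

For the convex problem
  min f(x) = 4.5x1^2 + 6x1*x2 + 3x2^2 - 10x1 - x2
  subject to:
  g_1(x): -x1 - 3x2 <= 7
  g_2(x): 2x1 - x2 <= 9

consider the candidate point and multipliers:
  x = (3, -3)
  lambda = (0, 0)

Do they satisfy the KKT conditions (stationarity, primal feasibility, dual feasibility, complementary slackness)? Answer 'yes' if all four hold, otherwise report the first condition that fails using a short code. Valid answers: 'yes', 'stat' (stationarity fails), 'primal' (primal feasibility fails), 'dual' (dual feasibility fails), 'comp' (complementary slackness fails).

Gradient of f: grad f(x) = Q x + c = (-1, -1)
Constraint values g_i(x) = a_i^T x - b_i:
  g_1((3, -3)) = -1
  g_2((3, -3)) = 0
Stationarity residual: grad f(x) + sum_i lambda_i a_i = (-1, -1)
  -> stationarity FAILS
Primal feasibility (all g_i <= 0): OK
Dual feasibility (all lambda_i >= 0): OK
Complementary slackness (lambda_i * g_i(x) = 0 for all i): OK

Verdict: the first failing condition is stationarity -> stat.

stat
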